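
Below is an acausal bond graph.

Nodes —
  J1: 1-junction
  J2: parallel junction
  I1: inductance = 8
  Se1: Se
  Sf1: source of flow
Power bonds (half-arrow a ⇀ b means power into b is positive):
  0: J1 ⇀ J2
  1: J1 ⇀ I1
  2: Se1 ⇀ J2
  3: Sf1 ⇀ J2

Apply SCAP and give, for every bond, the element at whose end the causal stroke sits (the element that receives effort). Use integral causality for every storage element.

bond 0 |J1
bond 1 |I1
bond 2 |J2
bond 3 |Sf1

β2 |J2  (source Se1 imposes e)
β3 |Sf1  (Sf1 fixes flow; stroke at Sf1)
β0 |J1  (J2 effort already set via bond 2)
β1 |I1  (only one flow-in slot at J1)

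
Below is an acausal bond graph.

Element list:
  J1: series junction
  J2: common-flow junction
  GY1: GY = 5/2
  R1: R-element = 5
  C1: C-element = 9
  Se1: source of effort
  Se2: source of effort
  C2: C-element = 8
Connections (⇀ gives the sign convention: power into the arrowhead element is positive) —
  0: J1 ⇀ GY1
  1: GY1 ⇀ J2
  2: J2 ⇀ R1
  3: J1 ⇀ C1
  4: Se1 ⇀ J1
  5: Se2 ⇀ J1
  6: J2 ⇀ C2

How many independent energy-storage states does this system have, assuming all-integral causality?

2  (C1, C2 all integral)

bond 4 stroke→J1  (Se1 (Se) sets effort on bond)
bond 5 stroke→J1  (source Se2 imposes e)
bond 3 stroke→J1  (C1 outputs effort q/C1)
bond 0 stroke→GY1  (only one flow-in slot at J1)
bond 1 stroke→GY1  (GY1: gyrator matches bond 0)
bond 2 stroke→J2  (common-f at J2 fixed by 1)
bond 6 stroke→J2  (1-jn J2 has f-setter on 1)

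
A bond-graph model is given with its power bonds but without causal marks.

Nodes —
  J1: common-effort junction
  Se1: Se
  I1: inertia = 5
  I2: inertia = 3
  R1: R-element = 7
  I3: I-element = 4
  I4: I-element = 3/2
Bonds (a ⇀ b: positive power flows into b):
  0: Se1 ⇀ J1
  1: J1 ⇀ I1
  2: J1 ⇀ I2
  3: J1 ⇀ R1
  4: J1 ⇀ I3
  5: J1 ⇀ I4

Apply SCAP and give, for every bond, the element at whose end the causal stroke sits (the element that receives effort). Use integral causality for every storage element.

β0 stroke→J1
β1 stroke→I1
β2 stroke→I2
β3 stroke→R1
β4 stroke→I3
β5 stroke→I4

β0 →J1  (Se1 fixes effort; stroke away)
β1 →I1  (J1: bond 0 brought effort, rest push out)
β2 →I2  (J1 effort already set via bond 0)
β3 →R1  (J1: bond 0 brought effort, rest push out)
β4 →I3  (J1 effort already set via bond 0)
β5 →I4  (J1 effort already set via bond 0)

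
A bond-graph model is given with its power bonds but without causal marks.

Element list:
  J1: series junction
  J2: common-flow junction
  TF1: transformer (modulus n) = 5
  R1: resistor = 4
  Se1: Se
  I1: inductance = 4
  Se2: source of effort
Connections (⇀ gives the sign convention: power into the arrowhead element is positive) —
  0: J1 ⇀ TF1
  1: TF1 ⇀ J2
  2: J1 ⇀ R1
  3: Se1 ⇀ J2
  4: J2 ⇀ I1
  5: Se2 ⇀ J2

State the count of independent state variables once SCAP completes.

bond 3 |J2  (source Se1 imposes e)
bond 5 |J2  (source Se2 imposes e)
bond 4 |I1  (I1: I, integral causality)
bond 1 |J2  (common-f at J2 fixed by 4)
bond 0 |TF1  (TF1 one-in-one-out from 1)
bond 2 |J1  (J1 flow already set via bond 0)

1  (I1 all integral)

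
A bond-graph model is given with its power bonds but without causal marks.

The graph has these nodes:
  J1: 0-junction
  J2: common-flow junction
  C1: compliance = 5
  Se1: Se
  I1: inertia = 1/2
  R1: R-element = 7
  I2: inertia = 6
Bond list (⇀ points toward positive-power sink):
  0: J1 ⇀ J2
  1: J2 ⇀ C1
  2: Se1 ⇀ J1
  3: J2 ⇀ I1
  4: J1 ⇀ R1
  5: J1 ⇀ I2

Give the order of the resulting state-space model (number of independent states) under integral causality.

3  (C1, I1, I2 all integral)

#2 |J1  (Se1: effort source, stroke at far end)
#0 |J2  (common-e at J1 fixed by 2)
#4 |R1  (0-jn J1 has e-setter on 2)
#5 |I2  (common-e at J1 fixed by 2)
#1 |J2  (C1 integral (e out))
#3 |I1  (only one flow-in slot at J2)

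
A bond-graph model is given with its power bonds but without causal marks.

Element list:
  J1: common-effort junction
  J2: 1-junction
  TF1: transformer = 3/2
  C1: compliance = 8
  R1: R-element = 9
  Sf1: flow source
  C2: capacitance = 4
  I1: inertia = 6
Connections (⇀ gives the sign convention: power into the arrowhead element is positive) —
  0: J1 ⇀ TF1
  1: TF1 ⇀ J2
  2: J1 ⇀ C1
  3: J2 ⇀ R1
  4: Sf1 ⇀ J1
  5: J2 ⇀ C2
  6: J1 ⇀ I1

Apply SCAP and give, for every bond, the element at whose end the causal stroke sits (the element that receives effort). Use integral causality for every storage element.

b0 stroke at TF1
b1 stroke at J2
b2 stroke at J1
b3 stroke at R1
b4 stroke at Sf1
b5 stroke at J2
b6 stroke at I1

bond 4 |Sf1  (source Sf1 imposes f)
bond 2 |J1  (C1 outputs effort q/C1)
bond 0 |TF1  (J1: bond 2 brought effort, rest push out)
bond 6 |I1  (J1 effort already set via bond 2)
bond 1 |J2  (through TF1, causality passes straight; one stroke at TF1)
bond 5 |J2  (C2 outputs effort q/C2)
bond 3 |R1  (J2 needs exactly one f-in)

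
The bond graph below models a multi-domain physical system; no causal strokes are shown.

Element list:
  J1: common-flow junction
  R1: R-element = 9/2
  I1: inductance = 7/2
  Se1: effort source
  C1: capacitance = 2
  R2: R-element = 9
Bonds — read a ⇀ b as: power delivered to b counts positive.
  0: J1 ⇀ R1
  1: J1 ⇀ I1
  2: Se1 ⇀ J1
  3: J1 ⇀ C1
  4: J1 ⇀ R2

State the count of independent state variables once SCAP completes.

2  (C1, I1 all integral)

b2 |J1  (Se1: effort source, stroke at far end)
b1 |I1  (prefer integral on I1)
b0 |J1  (1-jn J1 has f-setter on 1)
b3 |J1  (J1 flow already set via bond 1)
b4 |J1  (J1 flow already set via bond 1)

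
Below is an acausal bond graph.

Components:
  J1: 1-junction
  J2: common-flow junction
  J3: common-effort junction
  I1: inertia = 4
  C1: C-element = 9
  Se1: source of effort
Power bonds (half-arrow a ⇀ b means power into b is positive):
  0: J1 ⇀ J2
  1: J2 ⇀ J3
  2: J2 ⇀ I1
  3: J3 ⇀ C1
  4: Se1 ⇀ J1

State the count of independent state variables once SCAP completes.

2  (C1, I1 all integral)

β4 →J1  (source Se1 imposes e)
β0 →J2  (closing 1-jn rule on J1)
β2 →I1  (I1 outputs flow p/I1)
β1 →J2  (J2 flow already set via bond 2)
β3 →J3  (J3 needs exactly one e-in)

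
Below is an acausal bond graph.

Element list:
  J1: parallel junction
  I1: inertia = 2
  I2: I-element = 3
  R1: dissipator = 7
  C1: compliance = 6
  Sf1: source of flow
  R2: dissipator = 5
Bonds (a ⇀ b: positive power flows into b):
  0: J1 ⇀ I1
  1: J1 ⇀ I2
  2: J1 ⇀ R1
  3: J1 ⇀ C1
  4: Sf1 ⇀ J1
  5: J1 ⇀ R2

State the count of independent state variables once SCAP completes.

b4 |Sf1  (source Sf1 imposes f)
b0 |I1  (I1 outputs flow p/I1)
b1 |I2  (I2 integral (f out))
b3 |J1  (C1 outputs effort q/C1)
b2 |R1  (common-e at J1 fixed by 3)
b5 |R2  (0-jn J1 has e-setter on 3)

3  (C1, I1, I2 all integral)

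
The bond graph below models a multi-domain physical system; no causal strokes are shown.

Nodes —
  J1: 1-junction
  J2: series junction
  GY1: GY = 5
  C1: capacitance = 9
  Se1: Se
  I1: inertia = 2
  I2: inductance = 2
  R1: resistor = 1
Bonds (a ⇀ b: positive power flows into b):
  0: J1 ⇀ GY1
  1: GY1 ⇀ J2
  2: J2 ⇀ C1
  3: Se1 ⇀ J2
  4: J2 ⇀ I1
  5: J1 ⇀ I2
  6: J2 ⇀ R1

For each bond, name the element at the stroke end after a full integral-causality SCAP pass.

#0 stroke at J1
#1 stroke at J2
#2 stroke at J2
#3 stroke at J2
#4 stroke at I1
#5 stroke at I2
#6 stroke at J2

bond 3 |J2  (Se1 (Se) sets effort on bond)
bond 2 |J2  (C1: C, integral causality)
bond 4 |I1  (I1 integral (f out))
bond 1 |J2  (J2: bond 4 brought flow, rest push out)
bond 6 |J2  (1-jn J2 has f-setter on 4)
bond 0 |J1  (GY1: gyrator matches bond 1)
bond 5 |I2  (J1: last free bond brings flow in)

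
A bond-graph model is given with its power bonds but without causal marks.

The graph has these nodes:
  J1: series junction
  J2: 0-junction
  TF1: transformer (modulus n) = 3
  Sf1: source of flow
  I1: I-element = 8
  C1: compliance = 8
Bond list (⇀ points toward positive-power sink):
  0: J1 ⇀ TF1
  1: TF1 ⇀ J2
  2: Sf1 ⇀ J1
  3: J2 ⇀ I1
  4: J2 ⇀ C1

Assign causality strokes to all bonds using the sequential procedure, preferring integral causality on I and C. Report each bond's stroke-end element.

β2 stroke at Sf1  (source Sf1 imposes f)
β0 stroke at J1  (J1: bond 2 brought flow, rest push out)
β1 stroke at TF1  (TF1 one-in-one-out from 0)
β3 stroke at I1  (prefer integral on I1)
β4 stroke at J2  (closing 0-jn rule on J2)

#0 stroke→J1
#1 stroke→TF1
#2 stroke→Sf1
#3 stroke→I1
#4 stroke→J2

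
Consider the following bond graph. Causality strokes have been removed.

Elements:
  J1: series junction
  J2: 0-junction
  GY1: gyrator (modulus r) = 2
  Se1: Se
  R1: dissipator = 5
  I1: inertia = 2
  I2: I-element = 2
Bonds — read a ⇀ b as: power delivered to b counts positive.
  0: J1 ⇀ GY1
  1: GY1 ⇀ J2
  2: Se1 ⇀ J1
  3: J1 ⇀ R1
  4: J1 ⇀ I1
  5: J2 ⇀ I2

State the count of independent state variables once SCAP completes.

bond 2 |J1  (source Se1 imposes e)
bond 4 |I1  (I1 outputs flow p/I1)
bond 0 |J1  (common-f at J1 fixed by 4)
bond 3 |J1  (J1 flow already set via bond 4)
bond 1 |J2  (through GY1, causality inverts; strokes same side of GY1)
bond 5 |I2  (0-jn J2 has e-setter on 1)

2  (I1, I2 all integral)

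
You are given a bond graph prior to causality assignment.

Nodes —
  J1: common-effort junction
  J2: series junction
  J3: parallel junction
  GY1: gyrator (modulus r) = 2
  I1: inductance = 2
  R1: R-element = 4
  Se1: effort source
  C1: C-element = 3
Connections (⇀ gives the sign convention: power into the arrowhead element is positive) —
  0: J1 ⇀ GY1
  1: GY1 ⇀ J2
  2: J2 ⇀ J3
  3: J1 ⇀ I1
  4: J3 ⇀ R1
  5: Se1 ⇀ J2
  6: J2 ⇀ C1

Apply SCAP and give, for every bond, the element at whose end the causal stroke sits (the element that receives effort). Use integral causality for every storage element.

b0 →J1
b1 →J2
b2 →J3
b3 →I1
b4 →R1
b5 →J2
b6 →J2

β5 stroke at J2  (Se1 (Se) sets effort on bond)
β3 stroke at I1  (I1 integral (f out))
β0 stroke at J1  (J1 needs exactly one e-in)
β1 stroke at J2  (GY1: gyrator matches bond 0)
β6 stroke at J2  (prefer integral on C1)
β2 stroke at J3  (closing 1-jn rule on J2)
β4 stroke at R1  (J3: bond 2 brought effort, rest push out)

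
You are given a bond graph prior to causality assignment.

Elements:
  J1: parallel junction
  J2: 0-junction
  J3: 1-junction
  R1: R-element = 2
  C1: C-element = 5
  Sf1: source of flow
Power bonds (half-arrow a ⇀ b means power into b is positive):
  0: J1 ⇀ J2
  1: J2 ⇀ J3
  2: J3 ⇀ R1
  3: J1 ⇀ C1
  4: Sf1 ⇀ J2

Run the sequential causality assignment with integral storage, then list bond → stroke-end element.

b4 stroke at Sf1  (Sf1 fixes flow; stroke at Sf1)
b3 stroke at J1  (prefer integral on C1)
b0 stroke at J2  (common-e at J1 fixed by 3)
b1 stroke at J3  (J2 effort already set via bond 0)
b2 stroke at R1  (J3: last free bond brings flow in)

#0 stroke at J2
#1 stroke at J3
#2 stroke at R1
#3 stroke at J1
#4 stroke at Sf1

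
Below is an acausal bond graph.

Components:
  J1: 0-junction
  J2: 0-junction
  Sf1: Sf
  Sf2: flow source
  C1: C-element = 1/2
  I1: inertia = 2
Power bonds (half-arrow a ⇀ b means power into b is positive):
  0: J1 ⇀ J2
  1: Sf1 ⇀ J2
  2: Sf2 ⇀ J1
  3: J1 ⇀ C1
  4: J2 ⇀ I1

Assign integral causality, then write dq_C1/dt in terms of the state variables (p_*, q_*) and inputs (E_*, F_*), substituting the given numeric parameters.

#1 stroke→Sf1  (Sf1: flow source, stroke at near end)
#2 stroke→Sf2  (source Sf2 imposes f)
#3 stroke→J1  (C1 integral (e out))
#0 stroke→J2  (J1: bond 3 brought effort, rest push out)
#4 stroke→I1  (J2 effort already set via bond 0)

dq_C1/dt = F_Sf1 + F_Sf2 - p_I1/2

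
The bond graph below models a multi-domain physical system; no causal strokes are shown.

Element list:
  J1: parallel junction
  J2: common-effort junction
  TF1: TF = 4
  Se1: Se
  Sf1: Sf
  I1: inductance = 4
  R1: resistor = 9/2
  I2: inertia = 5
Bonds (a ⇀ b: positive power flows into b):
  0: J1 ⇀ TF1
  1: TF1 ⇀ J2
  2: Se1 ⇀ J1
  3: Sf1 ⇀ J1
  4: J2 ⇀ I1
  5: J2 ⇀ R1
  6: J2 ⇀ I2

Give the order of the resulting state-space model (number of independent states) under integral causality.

2  (I1, I2 all integral)

β2 |J1  (Se1 fixes effort; stroke away)
β3 |Sf1  (Sf1 (Sf) sets flow on bond)
β0 |TF1  (J1: bond 2 brought effort, rest push out)
β1 |J2  (TF1 one-in-one-out from 0)
β4 |I1  (common-e at J2 fixed by 1)
β5 |R1  (0-jn J2 has e-setter on 1)
β6 |I2  (0-jn J2 has e-setter on 1)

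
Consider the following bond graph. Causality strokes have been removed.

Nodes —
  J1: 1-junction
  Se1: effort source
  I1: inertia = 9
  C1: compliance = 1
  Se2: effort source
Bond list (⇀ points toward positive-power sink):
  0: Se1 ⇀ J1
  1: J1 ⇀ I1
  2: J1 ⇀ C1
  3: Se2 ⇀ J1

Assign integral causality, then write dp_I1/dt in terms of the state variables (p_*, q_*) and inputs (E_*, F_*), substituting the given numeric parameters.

b0 →J1  (Se1 (Se) sets effort on bond)
b3 →J1  (Se2 (Se) sets effort on bond)
b1 →I1  (I1: I, integral causality)
b2 →J1  (common-f at J1 fixed by 1)

dp_I1/dt = E_Se1 + E_Se2 - q_C1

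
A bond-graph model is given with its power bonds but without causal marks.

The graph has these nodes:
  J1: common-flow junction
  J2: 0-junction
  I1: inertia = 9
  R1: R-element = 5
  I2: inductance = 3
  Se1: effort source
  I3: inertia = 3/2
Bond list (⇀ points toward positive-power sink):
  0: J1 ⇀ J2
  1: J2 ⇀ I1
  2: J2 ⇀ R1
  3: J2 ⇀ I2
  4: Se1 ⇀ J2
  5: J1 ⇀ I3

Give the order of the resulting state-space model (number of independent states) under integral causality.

β4 stroke at J2  (source Se1 imposes e)
β0 stroke at J1  (J2 effort already set via bond 4)
β1 stroke at I1  (common-e at J2 fixed by 4)
β2 stroke at R1  (J2: bond 4 brought effort, rest push out)
β3 stroke at I2  (0-jn J2 has e-setter on 4)
β5 stroke at I3  (J1 needs exactly one f-in)

3  (I1, I2, I3 all integral)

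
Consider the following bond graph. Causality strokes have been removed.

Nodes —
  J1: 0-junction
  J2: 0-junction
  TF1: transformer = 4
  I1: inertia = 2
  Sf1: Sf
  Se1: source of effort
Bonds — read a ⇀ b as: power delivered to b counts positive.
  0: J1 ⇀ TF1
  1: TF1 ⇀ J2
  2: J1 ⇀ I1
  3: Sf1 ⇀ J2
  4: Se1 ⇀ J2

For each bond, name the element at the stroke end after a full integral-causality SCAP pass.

bond 0 stroke at J1
bond 1 stroke at TF1
bond 2 stroke at I1
bond 3 stroke at Sf1
bond 4 stroke at J2

b3 |Sf1  (Sf1 (Sf) sets flow on bond)
b4 |J2  (Se1 (Se) sets effort on bond)
b1 |TF1  (common-e at J2 fixed by 4)
b0 |J1  (TF TF1: opposite of bond 1)
b2 |I1  (J1: bond 0 brought effort, rest push out)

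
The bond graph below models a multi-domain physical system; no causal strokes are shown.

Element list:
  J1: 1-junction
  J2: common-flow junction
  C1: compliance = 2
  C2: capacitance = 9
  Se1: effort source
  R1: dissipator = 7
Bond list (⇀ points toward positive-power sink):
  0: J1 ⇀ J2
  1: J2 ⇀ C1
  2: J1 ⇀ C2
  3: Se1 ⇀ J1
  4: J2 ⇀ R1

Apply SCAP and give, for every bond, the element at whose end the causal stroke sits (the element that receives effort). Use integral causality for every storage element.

#3 →J1  (Se1 (Se) sets effort on bond)
#1 →J2  (C1: C, integral causality)
#2 →J1  (C2 integral (e out))
#0 →J2  (only one flow-in slot at J1)
#4 →R1  (only one flow-in slot at J2)

β0 stroke at J2
β1 stroke at J2
β2 stroke at J1
β3 stroke at J1
β4 stroke at R1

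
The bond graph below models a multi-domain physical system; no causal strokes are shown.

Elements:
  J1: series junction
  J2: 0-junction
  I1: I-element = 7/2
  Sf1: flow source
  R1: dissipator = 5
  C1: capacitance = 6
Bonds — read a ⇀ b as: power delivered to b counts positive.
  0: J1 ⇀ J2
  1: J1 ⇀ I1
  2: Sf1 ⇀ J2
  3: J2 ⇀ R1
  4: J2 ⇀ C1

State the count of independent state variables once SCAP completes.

2  (C1, I1 all integral)

bond 2 stroke→Sf1  (Sf1 fixes flow; stroke at Sf1)
bond 1 stroke→I1  (I1: I, integral causality)
bond 0 stroke→J1  (J1 flow already set via bond 1)
bond 4 stroke→J2  (C1 integral (e out))
bond 3 stroke→R1  (J2: bond 4 brought effort, rest push out)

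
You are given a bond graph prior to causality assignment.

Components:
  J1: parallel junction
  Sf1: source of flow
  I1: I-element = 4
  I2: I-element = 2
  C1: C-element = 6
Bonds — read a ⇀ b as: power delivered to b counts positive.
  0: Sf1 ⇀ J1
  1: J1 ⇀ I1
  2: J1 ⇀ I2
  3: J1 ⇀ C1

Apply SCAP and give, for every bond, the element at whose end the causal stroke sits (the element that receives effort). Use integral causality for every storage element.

bond 0 stroke at Sf1
bond 1 stroke at I1
bond 2 stroke at I2
bond 3 stroke at J1

β0 stroke→Sf1  (Sf1: flow source, stroke at near end)
β1 stroke→I1  (I1 integral (f out))
β2 stroke→I2  (prefer integral on I2)
β3 stroke→J1  (J1 needs exactly one e-in)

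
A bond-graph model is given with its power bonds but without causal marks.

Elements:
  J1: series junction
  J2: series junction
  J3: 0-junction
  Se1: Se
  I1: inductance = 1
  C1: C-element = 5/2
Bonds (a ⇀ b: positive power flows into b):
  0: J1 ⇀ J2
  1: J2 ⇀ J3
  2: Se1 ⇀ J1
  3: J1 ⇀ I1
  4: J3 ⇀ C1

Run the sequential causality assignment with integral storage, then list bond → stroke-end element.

β0 stroke→J1
β1 stroke→J2
β2 stroke→J1
β3 stroke→I1
β4 stroke→J3

bond 2 →J1  (source Se1 imposes e)
bond 3 →I1  (I1 integral (f out))
bond 0 →J1  (J1: bond 3 brought flow, rest push out)
bond 1 →J2  (J2: bond 0 brought flow, rest push out)
bond 4 →J3  (only one effort-in slot at J3)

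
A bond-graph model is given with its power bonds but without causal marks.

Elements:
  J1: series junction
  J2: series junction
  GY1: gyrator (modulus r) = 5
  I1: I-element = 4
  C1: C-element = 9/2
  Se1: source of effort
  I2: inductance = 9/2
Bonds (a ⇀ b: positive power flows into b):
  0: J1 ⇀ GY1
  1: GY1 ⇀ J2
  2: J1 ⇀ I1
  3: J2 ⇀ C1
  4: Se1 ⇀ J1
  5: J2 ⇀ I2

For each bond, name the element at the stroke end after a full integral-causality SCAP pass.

b4 |J1  (source Se1 imposes e)
b2 |I1  (I1: I, integral causality)
b0 |J1  (J1 flow already set via bond 2)
b1 |J2  (GY GY1: same side as bond 0)
b3 |J2  (prefer integral on C1)
b5 |I2  (J2: last free bond brings flow in)

b0 |J1
b1 |J2
b2 |I1
b3 |J2
b4 |J1
b5 |I2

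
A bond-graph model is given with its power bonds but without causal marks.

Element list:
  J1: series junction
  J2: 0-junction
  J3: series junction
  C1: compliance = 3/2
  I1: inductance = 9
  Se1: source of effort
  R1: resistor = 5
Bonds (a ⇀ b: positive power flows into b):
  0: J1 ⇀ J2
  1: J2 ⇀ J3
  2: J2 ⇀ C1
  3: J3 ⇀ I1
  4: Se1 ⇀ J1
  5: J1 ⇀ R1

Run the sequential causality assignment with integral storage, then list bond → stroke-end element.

#4 →J1  (Se1 fixes effort; stroke away)
#2 →J2  (prefer integral on C1)
#0 →J1  (common-e at J2 fixed by 2)
#1 →J3  (0-jn J2 has e-setter on 2)
#3 →I1  (J3: last free bond brings flow in)
#5 →R1  (closing 1-jn rule on J1)

b0 |J1
b1 |J3
b2 |J2
b3 |I1
b4 |J1
b5 |R1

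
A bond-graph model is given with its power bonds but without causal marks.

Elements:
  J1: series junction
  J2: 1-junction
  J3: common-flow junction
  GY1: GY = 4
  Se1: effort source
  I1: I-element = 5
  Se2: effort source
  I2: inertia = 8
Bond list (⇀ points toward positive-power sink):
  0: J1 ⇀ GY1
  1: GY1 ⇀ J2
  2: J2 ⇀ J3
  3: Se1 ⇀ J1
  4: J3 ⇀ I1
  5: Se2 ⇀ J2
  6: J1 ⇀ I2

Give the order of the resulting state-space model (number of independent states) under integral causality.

β3 stroke→J1  (Se1 fixes effort; stroke away)
β5 stroke→J2  (Se2: effort source, stroke at far end)
β4 stroke→I1  (I1 integral (f out))
β2 stroke→J3  (J3 flow already set via bond 4)
β1 stroke→J2  (J2: bond 2 brought flow, rest push out)
β0 stroke→J1  (through GY1, causality inverts; strokes same side of GY1)
β6 stroke→I2  (closing 1-jn rule on J1)

2  (I1, I2 all integral)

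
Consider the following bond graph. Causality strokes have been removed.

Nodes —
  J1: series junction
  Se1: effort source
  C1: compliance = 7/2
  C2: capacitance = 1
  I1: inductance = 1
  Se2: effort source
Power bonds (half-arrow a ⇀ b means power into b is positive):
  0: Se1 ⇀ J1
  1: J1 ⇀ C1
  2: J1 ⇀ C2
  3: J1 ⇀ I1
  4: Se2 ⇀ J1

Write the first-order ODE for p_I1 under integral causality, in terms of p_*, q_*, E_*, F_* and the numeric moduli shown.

dp_I1/dt = E_Se1 + E_Se2 - 2*q_C1/7 - q_C2

#0 stroke→J1  (Se1 fixes effort; stroke away)
#4 stroke→J1  (Se2 (Se) sets effort on bond)
#1 stroke→J1  (C1 integral (e out))
#2 stroke→J1  (C2 outputs effort q/C2)
#3 stroke→I1  (J1 needs exactly one f-in)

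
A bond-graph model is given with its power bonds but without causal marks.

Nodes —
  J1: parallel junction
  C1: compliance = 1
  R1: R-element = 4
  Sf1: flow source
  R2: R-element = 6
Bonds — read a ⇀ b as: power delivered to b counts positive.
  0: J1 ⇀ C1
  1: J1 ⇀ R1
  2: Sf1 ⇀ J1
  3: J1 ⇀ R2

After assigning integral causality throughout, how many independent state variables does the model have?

β2 →Sf1  (Sf1 (Sf) sets flow on bond)
β0 →J1  (C1 integral (e out))
β1 →R1  (common-e at J1 fixed by 0)
β3 →R2  (0-jn J1 has e-setter on 0)

1  (C1 all integral)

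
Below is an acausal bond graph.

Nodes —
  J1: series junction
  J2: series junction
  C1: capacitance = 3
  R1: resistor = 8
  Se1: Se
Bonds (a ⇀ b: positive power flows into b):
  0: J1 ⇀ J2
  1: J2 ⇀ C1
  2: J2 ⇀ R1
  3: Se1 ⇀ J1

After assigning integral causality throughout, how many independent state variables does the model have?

bond 3 stroke at J1  (Se1 (Se) sets effort on bond)
bond 0 stroke at J2  (J1 needs exactly one f-in)
bond 1 stroke at J2  (C1 outputs effort q/C1)
bond 2 stroke at R1  (J2: last free bond brings flow in)

1  (C1 all integral)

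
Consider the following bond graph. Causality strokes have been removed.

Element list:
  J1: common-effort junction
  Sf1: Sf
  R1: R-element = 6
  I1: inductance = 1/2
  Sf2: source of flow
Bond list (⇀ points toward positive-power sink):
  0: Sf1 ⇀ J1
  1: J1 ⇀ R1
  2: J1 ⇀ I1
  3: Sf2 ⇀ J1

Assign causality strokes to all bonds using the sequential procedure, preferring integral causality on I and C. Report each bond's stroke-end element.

bond 0 stroke→Sf1
bond 1 stroke→J1
bond 2 stroke→I1
bond 3 stroke→Sf2

bond 0 |Sf1  (Sf1 (Sf) sets flow on bond)
bond 3 |Sf2  (source Sf2 imposes f)
bond 2 |I1  (prefer integral on I1)
bond 1 |J1  (closing 0-jn rule on J1)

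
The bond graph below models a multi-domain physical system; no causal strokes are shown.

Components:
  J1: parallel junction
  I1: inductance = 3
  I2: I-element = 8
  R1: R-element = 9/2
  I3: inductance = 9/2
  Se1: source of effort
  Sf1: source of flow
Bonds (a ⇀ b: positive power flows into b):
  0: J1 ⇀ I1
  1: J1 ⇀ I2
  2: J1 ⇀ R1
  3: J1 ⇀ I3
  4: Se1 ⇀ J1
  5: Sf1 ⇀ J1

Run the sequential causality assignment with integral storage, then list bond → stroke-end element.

bond 0 →I1
bond 1 →I2
bond 2 →R1
bond 3 →I3
bond 4 →J1
bond 5 →Sf1

b4 |J1  (source Se1 imposes e)
b5 |Sf1  (Sf1 (Sf) sets flow on bond)
b0 |I1  (J1 effort already set via bond 4)
b1 |I2  (J1: bond 4 brought effort, rest push out)
b2 |R1  (common-e at J1 fixed by 4)
b3 |I3  (J1 effort already set via bond 4)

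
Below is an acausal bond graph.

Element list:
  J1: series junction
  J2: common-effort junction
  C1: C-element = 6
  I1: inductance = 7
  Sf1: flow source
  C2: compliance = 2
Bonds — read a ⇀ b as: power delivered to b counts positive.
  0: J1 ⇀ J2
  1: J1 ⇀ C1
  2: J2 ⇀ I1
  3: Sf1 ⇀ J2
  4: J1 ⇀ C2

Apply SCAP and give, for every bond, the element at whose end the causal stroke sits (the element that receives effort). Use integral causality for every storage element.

β3 stroke→Sf1  (Sf1: flow source, stroke at near end)
β1 stroke→J1  (prefer integral on C1)
β2 stroke→I1  (prefer integral on I1)
β0 stroke→J2  (only one effort-in slot at J2)
β4 stroke→J1  (J1: bond 0 brought flow, rest push out)

b0 →J2
b1 →J1
b2 →I1
b3 →Sf1
b4 →J1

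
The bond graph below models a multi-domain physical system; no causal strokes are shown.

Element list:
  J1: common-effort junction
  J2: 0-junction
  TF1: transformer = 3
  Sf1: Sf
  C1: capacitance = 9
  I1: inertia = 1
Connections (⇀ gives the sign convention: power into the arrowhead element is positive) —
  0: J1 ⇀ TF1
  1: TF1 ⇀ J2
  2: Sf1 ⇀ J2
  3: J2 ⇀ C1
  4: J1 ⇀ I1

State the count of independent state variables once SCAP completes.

2  (C1, I1 all integral)

bond 2 →Sf1  (Sf1 fixes flow; stroke at Sf1)
bond 3 →J2  (C1: C, integral causality)
bond 1 →TF1  (common-e at J2 fixed by 3)
bond 0 →J1  (TF TF1: opposite of bond 1)
bond 4 →I1  (J1: bond 0 brought effort, rest push out)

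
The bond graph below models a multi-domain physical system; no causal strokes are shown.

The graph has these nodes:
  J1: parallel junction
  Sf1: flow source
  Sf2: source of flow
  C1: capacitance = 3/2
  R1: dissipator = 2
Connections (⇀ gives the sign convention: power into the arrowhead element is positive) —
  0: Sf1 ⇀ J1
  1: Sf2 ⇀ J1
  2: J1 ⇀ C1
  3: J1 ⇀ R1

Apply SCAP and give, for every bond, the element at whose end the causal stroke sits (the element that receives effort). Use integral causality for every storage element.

#0 |Sf1
#1 |Sf2
#2 |J1
#3 |R1

b0 stroke at Sf1  (Sf1: flow source, stroke at near end)
b1 stroke at Sf2  (Sf2 fixes flow; stroke at Sf2)
b2 stroke at J1  (C1 integral (e out))
b3 stroke at R1  (common-e at J1 fixed by 2)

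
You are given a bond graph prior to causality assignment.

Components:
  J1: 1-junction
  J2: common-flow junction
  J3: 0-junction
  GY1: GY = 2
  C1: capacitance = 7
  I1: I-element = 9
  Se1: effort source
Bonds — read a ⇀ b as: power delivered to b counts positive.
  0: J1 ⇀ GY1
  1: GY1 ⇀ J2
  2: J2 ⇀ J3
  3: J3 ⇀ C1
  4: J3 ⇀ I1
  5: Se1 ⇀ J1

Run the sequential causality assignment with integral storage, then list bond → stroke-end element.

b0 stroke at GY1
b1 stroke at GY1
b2 stroke at J2
b3 stroke at J3
b4 stroke at I1
b5 stroke at J1

β5 →J1  (source Se1 imposes e)
β0 →GY1  (J1 needs exactly one f-in)
β1 →GY1  (GY1: gyrator matches bond 0)
β2 →J2  (1-jn J2 has f-setter on 1)
β3 →J3  (C1 integral (e out))
β4 →I1  (0-jn J3 has e-setter on 3)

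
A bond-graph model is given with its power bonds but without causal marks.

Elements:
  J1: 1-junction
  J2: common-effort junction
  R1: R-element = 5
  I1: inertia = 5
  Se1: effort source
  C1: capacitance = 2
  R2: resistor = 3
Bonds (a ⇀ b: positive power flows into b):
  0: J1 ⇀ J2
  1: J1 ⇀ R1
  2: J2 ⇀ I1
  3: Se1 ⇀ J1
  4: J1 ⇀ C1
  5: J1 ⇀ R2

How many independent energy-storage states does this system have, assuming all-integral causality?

2  (C1, I1 all integral)

b3 |J1  (Se1: effort source, stroke at far end)
b2 |I1  (prefer integral on I1)
b0 |J2  (J2: last free bond brings effort in)
b1 |J1  (J1: bond 0 brought flow, rest push out)
b4 |J1  (J1 flow already set via bond 0)
b5 |J1  (common-f at J1 fixed by 0)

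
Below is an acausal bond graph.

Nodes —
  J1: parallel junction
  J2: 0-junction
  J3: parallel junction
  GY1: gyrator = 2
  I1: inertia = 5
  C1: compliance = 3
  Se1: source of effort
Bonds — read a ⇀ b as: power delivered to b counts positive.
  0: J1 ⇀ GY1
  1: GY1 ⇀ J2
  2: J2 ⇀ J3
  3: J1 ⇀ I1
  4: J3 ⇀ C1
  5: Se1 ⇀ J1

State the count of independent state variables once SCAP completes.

#5 stroke at J1  (Se1 fixes effort; stroke away)
#0 stroke at GY1  (0-jn J1 has e-setter on 5)
#3 stroke at I1  (common-e at J1 fixed by 5)
#1 stroke at GY1  (through GY1, causality inverts; strokes same side of GY1)
#2 stroke at J2  (J2 needs exactly one e-in)
#4 stroke at J3  (J3: last free bond brings effort in)

2  (C1, I1 all integral)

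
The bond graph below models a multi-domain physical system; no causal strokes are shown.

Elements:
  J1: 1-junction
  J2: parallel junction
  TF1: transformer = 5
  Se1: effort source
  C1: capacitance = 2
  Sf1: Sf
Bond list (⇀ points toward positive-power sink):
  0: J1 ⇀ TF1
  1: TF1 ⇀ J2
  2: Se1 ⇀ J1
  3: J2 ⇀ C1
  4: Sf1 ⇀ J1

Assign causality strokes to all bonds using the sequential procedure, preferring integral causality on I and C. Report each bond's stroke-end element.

β2 →J1  (Se1: effort source, stroke at far end)
β4 →Sf1  (Sf1 fixes flow; stroke at Sf1)
β0 →J1  (J1 flow already set via bond 4)
β1 →TF1  (through TF1, causality passes straight; one stroke at TF1)
β3 →J2  (closing 0-jn rule on J2)

#0 →J1
#1 →TF1
#2 →J1
#3 →J2
#4 →Sf1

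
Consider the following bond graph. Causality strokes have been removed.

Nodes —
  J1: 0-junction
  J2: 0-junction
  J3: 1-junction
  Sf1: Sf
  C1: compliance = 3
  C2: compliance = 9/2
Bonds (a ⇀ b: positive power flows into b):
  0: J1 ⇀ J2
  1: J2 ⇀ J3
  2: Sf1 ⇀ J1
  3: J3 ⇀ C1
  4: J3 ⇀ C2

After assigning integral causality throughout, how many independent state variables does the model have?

2  (C1, C2 all integral)

bond 2 |Sf1  (Sf1 fixes flow; stroke at Sf1)
bond 0 |J1  (J1 needs exactly one e-in)
bond 1 |J2  (J2: last free bond brings effort in)
bond 3 |J3  (1-jn J3 has f-setter on 1)
bond 4 |J3  (1-jn J3 has f-setter on 1)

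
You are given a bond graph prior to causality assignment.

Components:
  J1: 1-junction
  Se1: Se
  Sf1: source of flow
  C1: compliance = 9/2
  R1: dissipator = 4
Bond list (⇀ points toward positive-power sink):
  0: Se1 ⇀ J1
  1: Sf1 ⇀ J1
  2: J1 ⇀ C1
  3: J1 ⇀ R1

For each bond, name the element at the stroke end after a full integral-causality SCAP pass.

β0 |J1
β1 |Sf1
β2 |J1
β3 |J1

b0 →J1  (Se1 (Se) sets effort on bond)
b1 →Sf1  (Sf1 fixes flow; stroke at Sf1)
b2 →J1  (J1: bond 1 brought flow, rest push out)
b3 →J1  (common-f at J1 fixed by 1)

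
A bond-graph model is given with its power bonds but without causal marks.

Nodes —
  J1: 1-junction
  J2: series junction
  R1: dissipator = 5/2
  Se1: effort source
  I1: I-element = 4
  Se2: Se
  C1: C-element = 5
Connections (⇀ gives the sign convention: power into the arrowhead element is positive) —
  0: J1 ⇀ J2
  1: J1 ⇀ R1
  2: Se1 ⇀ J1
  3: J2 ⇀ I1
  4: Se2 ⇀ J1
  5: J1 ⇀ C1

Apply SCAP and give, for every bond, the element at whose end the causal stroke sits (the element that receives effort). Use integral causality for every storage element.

b0 →J2
b1 →J1
b2 →J1
b3 →I1
b4 →J1
b5 →J1

#2 →J1  (source Se1 imposes e)
#4 →J1  (Se2 fixes effort; stroke away)
#3 →I1  (I1 outputs flow p/I1)
#0 →J2  (J2 flow already set via bond 3)
#1 →J1  (J1: bond 0 brought flow, rest push out)
#5 →J1  (J1 flow already set via bond 0)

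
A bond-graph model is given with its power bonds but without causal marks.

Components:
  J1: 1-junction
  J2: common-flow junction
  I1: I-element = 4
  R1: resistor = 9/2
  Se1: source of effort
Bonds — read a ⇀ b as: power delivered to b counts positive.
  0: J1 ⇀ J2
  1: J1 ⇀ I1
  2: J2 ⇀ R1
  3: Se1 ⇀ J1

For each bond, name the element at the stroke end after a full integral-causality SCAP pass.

bond 0 stroke at J1
bond 1 stroke at I1
bond 2 stroke at J2
bond 3 stroke at J1

bond 3 →J1  (Se1 fixes effort; stroke away)
bond 1 →I1  (I1 outputs flow p/I1)
bond 0 →J1  (1-jn J1 has f-setter on 1)
bond 2 →J2  (J2: bond 0 brought flow, rest push out)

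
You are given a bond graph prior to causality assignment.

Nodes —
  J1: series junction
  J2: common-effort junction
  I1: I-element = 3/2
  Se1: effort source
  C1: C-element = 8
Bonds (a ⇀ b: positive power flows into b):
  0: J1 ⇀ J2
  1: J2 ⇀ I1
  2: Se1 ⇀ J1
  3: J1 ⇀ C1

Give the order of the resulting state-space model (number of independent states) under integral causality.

b2 |J1  (Se1: effort source, stroke at far end)
b1 |I1  (I1 integral (f out))
b0 |J2  (closing 0-jn rule on J2)
b3 |J1  (J1 flow already set via bond 0)

2  (C1, I1 all integral)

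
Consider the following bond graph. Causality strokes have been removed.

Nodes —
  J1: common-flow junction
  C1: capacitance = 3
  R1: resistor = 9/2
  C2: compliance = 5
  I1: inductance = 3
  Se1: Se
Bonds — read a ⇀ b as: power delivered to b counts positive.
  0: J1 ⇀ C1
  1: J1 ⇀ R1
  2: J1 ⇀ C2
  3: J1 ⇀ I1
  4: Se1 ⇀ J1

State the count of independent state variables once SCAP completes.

b4 stroke at J1  (Se1 fixes effort; stroke away)
b0 stroke at J1  (prefer integral on C1)
b2 stroke at J1  (prefer integral on C2)
b3 stroke at I1  (I1 integral (f out))
b1 stroke at J1  (J1: bond 3 brought flow, rest push out)

3  (C1, C2, I1 all integral)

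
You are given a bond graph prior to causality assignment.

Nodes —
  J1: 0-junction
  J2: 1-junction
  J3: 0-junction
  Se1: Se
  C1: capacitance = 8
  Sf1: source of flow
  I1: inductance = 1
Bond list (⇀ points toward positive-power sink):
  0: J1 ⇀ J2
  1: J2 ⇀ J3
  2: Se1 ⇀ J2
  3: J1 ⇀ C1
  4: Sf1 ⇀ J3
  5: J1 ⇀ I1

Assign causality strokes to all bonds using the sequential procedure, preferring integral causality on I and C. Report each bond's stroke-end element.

β2 |J2  (source Se1 imposes e)
β4 |Sf1  (Sf1 fixes flow; stroke at Sf1)
β1 |J3  (closing 0-jn rule on J3)
β0 |J2  (common-f at J2 fixed by 1)
β3 |J1  (prefer integral on C1)
β5 |I1  (common-e at J1 fixed by 3)

bond 0 |J2
bond 1 |J3
bond 2 |J2
bond 3 |J1
bond 4 |Sf1
bond 5 |I1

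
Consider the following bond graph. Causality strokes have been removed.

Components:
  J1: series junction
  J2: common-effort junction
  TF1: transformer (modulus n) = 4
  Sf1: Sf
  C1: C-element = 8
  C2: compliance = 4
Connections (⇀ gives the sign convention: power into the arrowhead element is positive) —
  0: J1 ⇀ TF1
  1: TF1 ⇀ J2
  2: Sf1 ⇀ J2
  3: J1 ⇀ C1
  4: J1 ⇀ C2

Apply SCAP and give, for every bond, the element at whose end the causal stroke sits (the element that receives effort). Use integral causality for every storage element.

b2 stroke→Sf1  (Sf1: flow source, stroke at near end)
b1 stroke→J2  (closing 0-jn rule on J2)
b0 stroke→TF1  (TF1 one-in-one-out from 1)
b3 stroke→J1  (J1 flow already set via bond 0)
b4 stroke→J1  (1-jn J1 has f-setter on 0)

#0 →TF1
#1 →J2
#2 →Sf1
#3 →J1
#4 →J1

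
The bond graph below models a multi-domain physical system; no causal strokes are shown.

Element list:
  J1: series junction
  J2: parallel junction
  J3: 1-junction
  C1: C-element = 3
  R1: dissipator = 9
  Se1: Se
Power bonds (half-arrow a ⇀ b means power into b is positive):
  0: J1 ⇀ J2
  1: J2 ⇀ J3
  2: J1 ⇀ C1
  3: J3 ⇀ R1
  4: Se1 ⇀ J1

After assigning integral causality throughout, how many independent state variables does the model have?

#4 →J1  (Se1 (Se) sets effort on bond)
#2 →J1  (prefer integral on C1)
#0 →J2  (closing 1-jn rule on J1)
#1 →J3  (J2: bond 0 brought effort, rest push out)
#3 →R1  (only one flow-in slot at J3)

1  (C1 all integral)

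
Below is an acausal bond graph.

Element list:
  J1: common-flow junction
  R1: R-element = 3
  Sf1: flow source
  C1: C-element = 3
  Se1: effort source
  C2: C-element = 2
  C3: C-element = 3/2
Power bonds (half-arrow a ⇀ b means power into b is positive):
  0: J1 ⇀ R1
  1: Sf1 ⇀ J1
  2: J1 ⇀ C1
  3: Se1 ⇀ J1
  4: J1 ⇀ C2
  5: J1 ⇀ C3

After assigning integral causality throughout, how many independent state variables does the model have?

bond 1 stroke at Sf1  (source Sf1 imposes f)
bond 3 stroke at J1  (source Se1 imposes e)
bond 0 stroke at J1  (J1 flow already set via bond 1)
bond 2 stroke at J1  (1-jn J1 has f-setter on 1)
bond 4 stroke at J1  (J1: bond 1 brought flow, rest push out)
bond 5 stroke at J1  (J1: bond 1 brought flow, rest push out)

3  (C1, C2, C3 all integral)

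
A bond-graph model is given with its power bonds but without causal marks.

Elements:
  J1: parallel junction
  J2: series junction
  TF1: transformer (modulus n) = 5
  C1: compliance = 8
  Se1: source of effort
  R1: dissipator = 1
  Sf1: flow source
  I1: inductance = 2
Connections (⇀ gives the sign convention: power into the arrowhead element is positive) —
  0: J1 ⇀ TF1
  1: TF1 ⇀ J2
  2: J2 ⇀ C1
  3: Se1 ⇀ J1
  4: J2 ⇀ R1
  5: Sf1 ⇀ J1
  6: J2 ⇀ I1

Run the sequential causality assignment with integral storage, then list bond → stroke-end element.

b3 →J1  (source Se1 imposes e)
b5 →Sf1  (source Sf1 imposes f)
b0 →TF1  (J1 effort already set via bond 3)
b1 →J2  (through TF1, causality passes straight; one stroke at TF1)
b2 →J2  (C1 outputs effort q/C1)
b6 →I1  (I1 outputs flow p/I1)
b4 →J2  (common-f at J2 fixed by 6)

#0 stroke→TF1
#1 stroke→J2
#2 stroke→J2
#3 stroke→J1
#4 stroke→J2
#5 stroke→Sf1
#6 stroke→I1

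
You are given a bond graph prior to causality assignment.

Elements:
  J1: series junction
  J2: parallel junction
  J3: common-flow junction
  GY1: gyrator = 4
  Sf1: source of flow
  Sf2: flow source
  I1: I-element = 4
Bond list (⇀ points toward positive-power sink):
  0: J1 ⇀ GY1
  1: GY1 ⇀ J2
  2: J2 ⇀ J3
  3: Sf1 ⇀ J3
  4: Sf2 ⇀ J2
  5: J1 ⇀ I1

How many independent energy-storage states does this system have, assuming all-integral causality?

1  (I1 all integral)

#3 stroke at Sf1  (source Sf1 imposes f)
#4 stroke at Sf2  (Sf2 (Sf) sets flow on bond)
#2 stroke at J3  (common-f at J3 fixed by 3)
#1 stroke at J2  (J2 needs exactly one e-in)
#0 stroke at J1  (through GY1, causality inverts; strokes same side of GY1)
#5 stroke at I1  (only one flow-in slot at J1)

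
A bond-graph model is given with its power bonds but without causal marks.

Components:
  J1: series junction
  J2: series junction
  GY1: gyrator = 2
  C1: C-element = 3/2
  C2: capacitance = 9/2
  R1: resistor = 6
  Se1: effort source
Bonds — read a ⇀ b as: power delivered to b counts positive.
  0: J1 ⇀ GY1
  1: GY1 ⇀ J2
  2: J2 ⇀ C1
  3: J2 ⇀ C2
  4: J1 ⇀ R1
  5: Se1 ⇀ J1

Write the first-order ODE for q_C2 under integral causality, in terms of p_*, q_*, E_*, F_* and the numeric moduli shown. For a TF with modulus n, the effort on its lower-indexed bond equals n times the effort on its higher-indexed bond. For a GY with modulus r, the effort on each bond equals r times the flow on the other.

#5 stroke at J1  (Se1: effort source, stroke at far end)
#2 stroke at J2  (C1 integral (e out))
#3 stroke at J2  (prefer integral on C2)
#1 stroke at GY1  (only one flow-in slot at J2)
#0 stroke at GY1  (through GY1, causality inverts; strokes same side of GY1)
#4 stroke at J1  (1-jn J1 has f-setter on 0)

dq_C2/dt = E_Se1/2 - q_C1 - q_C2/3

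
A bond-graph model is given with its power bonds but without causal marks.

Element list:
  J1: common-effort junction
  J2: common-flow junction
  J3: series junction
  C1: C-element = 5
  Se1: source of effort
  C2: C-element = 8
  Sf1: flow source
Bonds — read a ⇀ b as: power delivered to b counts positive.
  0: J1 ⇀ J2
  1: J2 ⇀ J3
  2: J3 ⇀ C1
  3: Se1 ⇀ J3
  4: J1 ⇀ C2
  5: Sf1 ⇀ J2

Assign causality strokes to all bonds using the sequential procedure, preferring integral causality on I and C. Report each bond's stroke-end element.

bond 3 stroke→J3  (Se1 fixes effort; stroke away)
bond 5 stroke→Sf1  (Sf1 fixes flow; stroke at Sf1)
bond 0 stroke→J2  (J2: bond 5 brought flow, rest push out)
bond 1 stroke→J2  (J2: bond 5 brought flow, rest push out)
bond 2 stroke→J3  (1-jn J3 has f-setter on 1)
bond 4 stroke→J1  (closing 0-jn rule on J1)

bond 0 stroke at J2
bond 1 stroke at J2
bond 2 stroke at J3
bond 3 stroke at J3
bond 4 stroke at J1
bond 5 stroke at Sf1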